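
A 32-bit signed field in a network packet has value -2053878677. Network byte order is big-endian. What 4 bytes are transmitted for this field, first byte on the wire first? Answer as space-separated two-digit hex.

85 94 4C 6B

Two's complement of -2053878677 in 32 bits: 2053878677 = 0x7A6BB395; invert → 0x85944C6A; add 1 → 0x85944C6B.
Split into bytes (most-significant first): 85 94 4C 6B.
Big-endian stores the most-significant byte at the lowest address.
So the memory order matches the most-significant-first order: 85 94 4C 6B.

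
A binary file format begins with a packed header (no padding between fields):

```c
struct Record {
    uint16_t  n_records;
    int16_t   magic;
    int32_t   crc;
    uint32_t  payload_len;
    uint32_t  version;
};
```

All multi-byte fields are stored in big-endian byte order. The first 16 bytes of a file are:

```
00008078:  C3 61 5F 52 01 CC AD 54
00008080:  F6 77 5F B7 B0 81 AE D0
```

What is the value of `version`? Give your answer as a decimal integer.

`version` follows `n_records` (2 B), `magic` (2 B), `crc` (4 B), `payload_len` (4 B), so it starts at offset 2 + 2 + 4 + 4 = 12 and occupies 4 bytes.
Bytes at offsets 12..15: B0 81 AE D0.
Big-endian: lowest address holds the most-significant byte.
The bytes are already most-significant first: 0xB081AED0.
0xB081AED0 = 2961288912.

2961288912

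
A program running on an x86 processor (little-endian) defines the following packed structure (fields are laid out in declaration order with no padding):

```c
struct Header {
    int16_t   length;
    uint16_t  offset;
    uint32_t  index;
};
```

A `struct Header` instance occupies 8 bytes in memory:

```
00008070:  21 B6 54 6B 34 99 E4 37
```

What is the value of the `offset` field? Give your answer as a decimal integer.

`offset` follows `length` (2 bytes), so it starts at byte offset 2 and occupies 2 bytes.
Bytes at offsets 2..3: 54 6B.
Little-endian: lowest address holds the least-significant byte.
Reassemble most-significant byte first: 6B 54 → 0x6B54.
0x6B54 = 27476.

27476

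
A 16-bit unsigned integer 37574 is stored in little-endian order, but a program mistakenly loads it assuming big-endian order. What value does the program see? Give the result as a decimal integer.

37574 in 16-bit hexadecimal is 0x92C6.
Stored little-endian, the bytes at ascending addresses are C6 92.
Read back as big-endian, the last byte is least significant, giving 0xC692.
0xC692 = 50834.

50834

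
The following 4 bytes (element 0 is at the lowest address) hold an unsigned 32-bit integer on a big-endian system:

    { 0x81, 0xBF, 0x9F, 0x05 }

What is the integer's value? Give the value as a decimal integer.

2176818949

Big-endian stores the most-significant byte at the lowest address.
The bytes are already most-significant first: 0x81BF9F05.
0x81BF9F05 = 2176818949.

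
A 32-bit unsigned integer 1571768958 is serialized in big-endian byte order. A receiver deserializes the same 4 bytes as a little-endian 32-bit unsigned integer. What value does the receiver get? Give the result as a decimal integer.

2118823773

1571768958 in 32-bit hexadecimal is 0x5DAF4A7E.
Stored big-endian, the bytes at ascending addresses are 5D AF 4A 7E.
Read back as little-endian, the first byte is least significant, giving 0x7E4AAF5D.
0x7E4AAF5D = 2118823773.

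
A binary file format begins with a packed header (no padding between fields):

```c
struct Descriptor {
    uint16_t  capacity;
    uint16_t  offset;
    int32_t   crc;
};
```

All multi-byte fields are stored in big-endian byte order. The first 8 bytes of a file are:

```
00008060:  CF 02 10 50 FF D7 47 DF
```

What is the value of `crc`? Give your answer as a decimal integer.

`crc` follows `capacity` (2 B), `offset` (2 B), so it starts at offset 2 + 2 = 4 and occupies 4 bytes.
Bytes at offsets 4..7: FF D7 47 DF.
Big-endian stores the most-significant byte at the lowest address.
The bytes are already most-significant first: 0xFFD747DF.
Top bit is set, so as a signed 32-bit value this is 0xFFD747DF − 2^32 = -2668577.

-2668577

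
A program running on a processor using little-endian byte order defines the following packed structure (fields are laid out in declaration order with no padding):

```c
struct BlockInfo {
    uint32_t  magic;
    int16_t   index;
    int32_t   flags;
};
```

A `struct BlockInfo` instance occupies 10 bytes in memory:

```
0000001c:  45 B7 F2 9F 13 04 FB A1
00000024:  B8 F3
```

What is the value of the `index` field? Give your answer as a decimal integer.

1043

`index` follows `magic` (4 bytes), so it starts at byte offset 4 and occupies 2 bytes.
Bytes at offsets 4..5: 13 04.
Little-endian: lowest address holds the least-significant byte.
Reassemble most-significant byte first: 04 13 → 0x0413.
0x0413 = 1043.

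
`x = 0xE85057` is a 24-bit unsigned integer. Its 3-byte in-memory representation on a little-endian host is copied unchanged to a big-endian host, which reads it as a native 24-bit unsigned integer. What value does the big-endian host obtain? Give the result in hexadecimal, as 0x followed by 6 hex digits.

0x5750E8

Stored little-endian, the bytes at ascending addresses are 57 50 E8.
Read back as big-endian, the last byte is least significant, giving 0x5750E8.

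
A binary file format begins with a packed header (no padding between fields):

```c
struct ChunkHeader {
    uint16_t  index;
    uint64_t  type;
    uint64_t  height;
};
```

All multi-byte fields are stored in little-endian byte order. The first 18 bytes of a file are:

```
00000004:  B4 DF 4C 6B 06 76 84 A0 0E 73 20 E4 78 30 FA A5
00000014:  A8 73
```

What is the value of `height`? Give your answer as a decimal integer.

8334093604422738976

`height` follows `index` (2 B), `type` (8 B), so it starts at offset 2 + 8 = 10 and occupies 8 bytes.
Bytes at offsets 10..17: 20 E4 78 30 FA A5 A8 73.
In little-endian order the low byte comes first in memory.
Reassemble most-significant byte first: 73 A8 A5 FA 30 78 E4 20 → 0x73A8A5FA3078E420.
0x73A8A5FA3078E420 = 8334093604422738976.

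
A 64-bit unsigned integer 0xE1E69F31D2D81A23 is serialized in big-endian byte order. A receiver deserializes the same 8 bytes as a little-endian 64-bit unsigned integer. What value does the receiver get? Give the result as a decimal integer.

2529572538009249505

Stored big-endian, the bytes at ascending addresses are E1 E6 9F 31 D2 D8 1A 23.
Read back as little-endian, the first byte is least significant, giving 0x231AD8D2319FE6E1.
0x231AD8D2319FE6E1 = 2529572538009249505.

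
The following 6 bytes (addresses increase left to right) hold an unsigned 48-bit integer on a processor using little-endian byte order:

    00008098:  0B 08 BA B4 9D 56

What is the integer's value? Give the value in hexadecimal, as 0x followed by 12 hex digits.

0x569DB4BA080B

Little-endian stores the least-significant byte at the lowest address.
Reassemble most-significant byte first: 56 9D B4 BA 08 0B → 0x569DB4BA080B.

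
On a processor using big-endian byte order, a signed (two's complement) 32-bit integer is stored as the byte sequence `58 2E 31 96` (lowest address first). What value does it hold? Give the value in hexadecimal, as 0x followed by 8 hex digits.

0x582E3196

Big-endian stores the most-significant byte at the lowest address.
The bytes are already most-significant first: 0x582E3196.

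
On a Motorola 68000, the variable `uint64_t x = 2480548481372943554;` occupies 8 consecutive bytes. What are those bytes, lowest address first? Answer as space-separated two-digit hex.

2480548481372943554 in hexadecimal, padded to 64 bits, is 0x226CADB3885E74C2.
Split into bytes (most-significant first): 22 6C AD B3 88 5E 74 C2.
Big-endian: lowest address holds the most-significant byte.
So the memory order matches the most-significant-first order: 22 6C AD B3 88 5E 74 C2.

22 6C AD B3 88 5E 74 C2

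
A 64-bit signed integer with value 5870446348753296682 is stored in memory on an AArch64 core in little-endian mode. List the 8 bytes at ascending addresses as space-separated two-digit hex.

2A DD 6D EA D9 03 78 51

5870446348753296682 in hexadecimal, padded to 64 bits, is 0x517803D9EA6DDD2A.
Split into bytes (most-significant first): 51 78 03 D9 EA 6D DD 2A.
Little-endian stores the least-significant byte at the lowest address.
So at ascending addresses the bytes are 2A DD 6D EA D9 03 78 51.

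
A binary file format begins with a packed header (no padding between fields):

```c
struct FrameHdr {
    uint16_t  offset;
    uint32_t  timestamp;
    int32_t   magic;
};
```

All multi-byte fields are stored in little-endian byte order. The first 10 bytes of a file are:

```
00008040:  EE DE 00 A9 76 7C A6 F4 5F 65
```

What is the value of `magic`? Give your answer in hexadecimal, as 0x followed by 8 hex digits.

`magic` follows `offset` (2 B), `timestamp` (4 B), so it starts at offset 2 + 4 = 6 and occupies 4 bytes.
Bytes at offsets 6..9: A6 F4 5F 65.
Little-endian stores the least-significant byte at the lowest address.
Reassemble most-significant byte first: 65 5F F4 A6 → 0x655FF4A6.

0x655FF4A6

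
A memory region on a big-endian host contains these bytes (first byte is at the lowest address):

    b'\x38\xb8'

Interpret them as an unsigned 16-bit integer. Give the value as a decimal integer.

14520

In big-endian order the high byte comes first in memory.
The bytes are already most-significant first: 0x38B8.
0x38B8 = 14520.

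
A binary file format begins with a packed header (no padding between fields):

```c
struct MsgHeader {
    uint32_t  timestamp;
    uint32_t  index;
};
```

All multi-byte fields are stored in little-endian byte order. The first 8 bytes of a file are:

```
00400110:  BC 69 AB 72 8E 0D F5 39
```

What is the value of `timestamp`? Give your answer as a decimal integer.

`timestamp` is the first field, at byte offset 0, occupying 4 bytes.
Bytes at offsets 0..3: BC 69 AB 72.
In little-endian order the low byte comes first in memory.
Reassemble most-significant byte first: 72 AB 69 BC → 0x72AB69BC.
0x72AB69BC = 1923836348.

1923836348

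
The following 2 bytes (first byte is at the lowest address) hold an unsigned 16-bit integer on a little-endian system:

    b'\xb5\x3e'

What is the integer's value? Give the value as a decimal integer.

Little-endian stores the least-significant byte at the lowest address.
Reassemble most-significant byte first: 3E B5 → 0x3EB5.
0x3EB5 = 16053.

16053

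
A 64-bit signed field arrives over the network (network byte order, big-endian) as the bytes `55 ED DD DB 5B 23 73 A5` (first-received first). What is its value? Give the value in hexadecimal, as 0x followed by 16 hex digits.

Big-endian: lowest address holds the most-significant byte.
The bytes are already most-significant first: 0x55EDDDDB5B2373A5.

0x55EDDDDB5B2373A5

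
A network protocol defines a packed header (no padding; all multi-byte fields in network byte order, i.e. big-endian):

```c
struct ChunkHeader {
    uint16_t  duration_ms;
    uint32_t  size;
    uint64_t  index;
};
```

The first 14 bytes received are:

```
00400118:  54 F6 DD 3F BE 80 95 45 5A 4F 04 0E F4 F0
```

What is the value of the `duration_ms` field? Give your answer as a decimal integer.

21750

`duration_ms` is the first field, at byte offset 0, occupying 2 bytes.
Bytes at offsets 0..1: 54 F6.
Big-endian stores the most-significant byte at the lowest address.
The bytes are already most-significant first: 0x54F6.
0x54F6 = 21750.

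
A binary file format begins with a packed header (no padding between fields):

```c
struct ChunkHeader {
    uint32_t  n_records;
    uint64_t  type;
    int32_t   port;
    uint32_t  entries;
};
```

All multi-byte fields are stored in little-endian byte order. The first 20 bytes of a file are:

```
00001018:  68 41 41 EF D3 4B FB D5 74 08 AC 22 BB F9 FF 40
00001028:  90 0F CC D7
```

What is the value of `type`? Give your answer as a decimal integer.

`type` follows `n_records` (4 bytes), so it starts at byte offset 4 and occupies 8 bytes.
Bytes at offsets 4..11: D3 4B FB D5 74 08 AC 22.
In little-endian order the low byte comes first in memory.
Reassemble most-significant byte first: 22 AC 08 74 D5 FB 4B D3 → 0x22AC0874D5FB4BD3.
0x22AC0874D5FB4BD3 = 2498381191183027155.

2498381191183027155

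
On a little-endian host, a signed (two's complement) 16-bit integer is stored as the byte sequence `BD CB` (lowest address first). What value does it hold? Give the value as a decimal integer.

Little-endian stores the least-significant byte at the lowest address.
Reassemble most-significant byte first: CB BD → 0xCBBD.
Top bit is set, so as a signed 16-bit value this is 0xCBBD − 2^16 = -13379.

-13379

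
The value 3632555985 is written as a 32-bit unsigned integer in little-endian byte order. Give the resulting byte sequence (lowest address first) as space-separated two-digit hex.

D1 67 84 D8

3632555985 in hexadecimal, padded to 32 bits, is 0xD88467D1.
Split into bytes (most-significant first): D8 84 67 D1.
Little-endian stores the least-significant byte at the lowest address.
So at ascending addresses the bytes are D1 67 84 D8.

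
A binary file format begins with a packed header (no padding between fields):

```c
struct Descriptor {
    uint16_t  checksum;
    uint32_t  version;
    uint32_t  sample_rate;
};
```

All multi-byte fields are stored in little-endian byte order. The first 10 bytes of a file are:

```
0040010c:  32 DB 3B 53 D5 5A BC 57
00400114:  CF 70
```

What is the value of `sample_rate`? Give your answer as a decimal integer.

1892636604

`sample_rate` follows `checksum` (2 B), `version` (4 B), so it starts at offset 2 + 4 = 6 and occupies 4 bytes.
Bytes at offsets 6..9: BC 57 CF 70.
Little-endian: lowest address holds the least-significant byte.
Reassemble most-significant byte first: 70 CF 57 BC → 0x70CF57BC.
0x70CF57BC = 1892636604.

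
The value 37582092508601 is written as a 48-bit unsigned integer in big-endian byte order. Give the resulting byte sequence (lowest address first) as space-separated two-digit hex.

37582092508601 in hexadecimal, padded to 48 bits, is 0x222E43461DB9.
Split into bytes (most-significant first): 22 2E 43 46 1D B9.
Big-endian stores the most-significant byte at the lowest address.
So the memory order matches the most-significant-first order: 22 2E 43 46 1D B9.

22 2E 43 46 1D B9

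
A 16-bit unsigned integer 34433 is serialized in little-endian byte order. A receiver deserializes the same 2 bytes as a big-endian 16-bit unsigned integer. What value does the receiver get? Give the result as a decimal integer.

33158

34433 in 16-bit hexadecimal is 0x8681.
Stored little-endian, the bytes at ascending addresses are 81 86.
Read back as big-endian, the last byte is least significant, giving 0x8186.
0x8186 = 33158.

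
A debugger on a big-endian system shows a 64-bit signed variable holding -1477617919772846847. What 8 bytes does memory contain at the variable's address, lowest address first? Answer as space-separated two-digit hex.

Two's complement of -1477617919772846847 in 64 bits: 1477617919772846847 = 0x14818DAB55CFEAFF; invert → 0xEB7E7254AA301500; add 1 → 0xEB7E7254AA301501.
Split into bytes (most-significant first): EB 7E 72 54 AA 30 15 01.
In big-endian order the high byte comes first in memory.
So the memory order matches the most-significant-first order: EB 7E 72 54 AA 30 15 01.

EB 7E 72 54 AA 30 15 01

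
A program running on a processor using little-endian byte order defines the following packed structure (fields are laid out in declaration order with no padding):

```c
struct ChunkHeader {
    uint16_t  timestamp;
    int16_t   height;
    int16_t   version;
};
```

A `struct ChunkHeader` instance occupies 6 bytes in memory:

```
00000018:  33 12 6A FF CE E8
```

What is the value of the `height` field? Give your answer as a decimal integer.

-150

`height` follows `timestamp` (2 bytes), so it starts at byte offset 2 and occupies 2 bytes.
Bytes at offsets 2..3: 6A FF.
In little-endian order the low byte comes first in memory.
Reassemble most-significant byte first: FF 6A → 0xFF6A.
Top bit is set, so as a signed 16-bit value this is 0xFF6A − 2^16 = -150.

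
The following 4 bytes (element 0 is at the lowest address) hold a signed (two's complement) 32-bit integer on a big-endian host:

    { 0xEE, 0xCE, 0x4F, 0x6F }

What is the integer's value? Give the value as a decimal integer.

-288469137

In big-endian order the high byte comes first in memory.
The bytes are already most-significant first: 0xEECE4F6F.
Top bit is set, so as a signed 32-bit value this is 0xEECE4F6F − 2^32 = -288469137.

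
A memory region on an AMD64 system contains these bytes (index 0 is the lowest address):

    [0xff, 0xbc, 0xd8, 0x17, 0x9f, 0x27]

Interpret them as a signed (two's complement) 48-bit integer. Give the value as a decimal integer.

43564253363455

Little-endian: lowest address holds the least-significant byte.
Reassemble most-significant byte first: 27 9F 17 D8 BC FF → 0x279F17D8BCFF.
0x279F17D8BCFF = 43564253363455.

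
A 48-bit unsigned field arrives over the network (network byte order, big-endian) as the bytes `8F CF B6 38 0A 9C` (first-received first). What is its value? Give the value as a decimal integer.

In big-endian order the high byte comes first in memory.
The bytes are already most-significant first: 0x8FCFB6380A9C.
0x8FCFB6380A9C = 158122278128284.

158122278128284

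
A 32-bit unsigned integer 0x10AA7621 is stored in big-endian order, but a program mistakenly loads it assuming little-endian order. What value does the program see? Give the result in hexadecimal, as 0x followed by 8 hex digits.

Stored big-endian, the bytes at ascending addresses are 10 AA 76 21.
Read back as little-endian, the first byte is least significant, giving 0x2176AA10.

0x2176AA10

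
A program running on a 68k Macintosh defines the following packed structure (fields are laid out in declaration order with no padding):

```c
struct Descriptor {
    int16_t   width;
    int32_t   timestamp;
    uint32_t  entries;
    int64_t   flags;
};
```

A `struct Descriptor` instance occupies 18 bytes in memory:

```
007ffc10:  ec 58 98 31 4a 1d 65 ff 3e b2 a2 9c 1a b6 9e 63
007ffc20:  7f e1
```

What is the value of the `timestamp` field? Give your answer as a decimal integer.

-1741600227

`timestamp` follows `width` (2 bytes), so it starts at byte offset 2 and occupies 4 bytes.
Bytes at offsets 2..5: 98 31 4A 1D.
Big-endian stores the most-significant byte at the lowest address.
The bytes are already most-significant first: 0x98314A1D.
Top bit is set, so as a signed 32-bit value this is 0x98314A1D − 2^32 = -1741600227.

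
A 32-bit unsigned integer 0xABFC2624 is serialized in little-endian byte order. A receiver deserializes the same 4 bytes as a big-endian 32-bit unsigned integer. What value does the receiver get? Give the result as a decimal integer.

606534827

Stored little-endian, the bytes at ascending addresses are 24 26 FC AB.
Read back as big-endian, the last byte is least significant, giving 0x2426FCAB.
0x2426FCAB = 606534827.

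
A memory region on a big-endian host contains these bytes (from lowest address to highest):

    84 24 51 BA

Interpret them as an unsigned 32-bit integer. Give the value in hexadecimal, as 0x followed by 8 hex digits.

Big-endian: lowest address holds the most-significant byte.
The bytes are already most-significant first: 0x842451BA.

0x842451BA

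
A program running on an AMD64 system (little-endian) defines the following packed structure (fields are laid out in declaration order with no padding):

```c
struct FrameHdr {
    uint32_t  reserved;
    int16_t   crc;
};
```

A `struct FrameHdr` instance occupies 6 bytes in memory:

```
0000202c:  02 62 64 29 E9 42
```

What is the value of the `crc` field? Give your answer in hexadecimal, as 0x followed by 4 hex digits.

`crc` follows `reserved` (4 bytes), so it starts at byte offset 4 and occupies 2 bytes.
Bytes at offsets 4..5: E9 42.
Little-endian stores the least-significant byte at the lowest address.
Reassemble most-significant byte first: 42 E9 → 0x42E9.

0x42E9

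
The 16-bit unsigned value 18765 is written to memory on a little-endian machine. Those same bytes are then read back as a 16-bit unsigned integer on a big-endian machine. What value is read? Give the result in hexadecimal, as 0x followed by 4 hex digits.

0x4D49

18765 in 16-bit hexadecimal is 0x494D.
Stored little-endian, the bytes at ascending addresses are 4D 49.
Read back as big-endian, the last byte is least significant, giving 0x4D49.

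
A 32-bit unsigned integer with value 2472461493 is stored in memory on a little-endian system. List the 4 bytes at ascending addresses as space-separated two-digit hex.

2472461493 in hexadecimal, padded to 32 bits, is 0x935EC4B5.
Split into bytes (most-significant first): 93 5E C4 B5.
Little-endian: lowest address holds the least-significant byte.
So at ascending addresses the bytes are B5 C4 5E 93.

B5 C4 5E 93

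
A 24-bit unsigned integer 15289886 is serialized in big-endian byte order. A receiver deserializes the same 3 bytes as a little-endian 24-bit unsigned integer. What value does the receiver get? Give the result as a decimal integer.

15289886 in 24-bit hexadecimal is 0xE94E1E.
Stored big-endian, the bytes at ascending addresses are E9 4E 1E.
Read back as little-endian, the first byte is least significant, giving 0x1E4EE9.
0x1E4EE9 = 1986281.

1986281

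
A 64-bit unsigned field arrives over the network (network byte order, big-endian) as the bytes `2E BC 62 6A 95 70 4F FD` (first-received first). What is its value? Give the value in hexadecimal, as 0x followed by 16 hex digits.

0x2EBC626A95704FFD

In big-endian order the high byte comes first in memory.
The bytes are already most-significant first: 0x2EBC626A95704FFD.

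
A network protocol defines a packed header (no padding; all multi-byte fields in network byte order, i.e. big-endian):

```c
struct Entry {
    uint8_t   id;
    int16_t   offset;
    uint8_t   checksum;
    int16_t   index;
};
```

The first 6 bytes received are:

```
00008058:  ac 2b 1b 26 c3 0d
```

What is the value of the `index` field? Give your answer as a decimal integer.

`index` follows `id` (1 B), `offset` (2 B), `checksum` (1 B), so it starts at offset 1 + 2 + 1 = 4 and occupies 2 bytes.
Bytes at offsets 4..5: C3 0D.
In big-endian order the high byte comes first in memory.
The bytes are already most-significant first: 0xC30D.
Top bit is set, so as a signed 16-bit value this is 0xC30D − 2^16 = -15603.

-15603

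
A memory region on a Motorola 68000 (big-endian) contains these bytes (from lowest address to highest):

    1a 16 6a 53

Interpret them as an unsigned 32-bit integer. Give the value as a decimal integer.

Big-endian stores the most-significant byte at the lowest address.
The bytes are already most-significant first: 0x1A166A53.
0x1A166A53 = 437676627.

437676627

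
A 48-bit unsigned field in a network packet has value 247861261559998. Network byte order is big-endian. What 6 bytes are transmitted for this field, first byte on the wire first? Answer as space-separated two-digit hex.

247861261559998 in hexadecimal, padded to 48 bits, is 0xE16DB272E8BE.
Split into bytes (most-significant first): E1 6D B2 72 E8 BE.
In big-endian order the high byte comes first in memory.
So the memory order matches the most-significant-first order: E1 6D B2 72 E8 BE.

E1 6D B2 72 E8 BE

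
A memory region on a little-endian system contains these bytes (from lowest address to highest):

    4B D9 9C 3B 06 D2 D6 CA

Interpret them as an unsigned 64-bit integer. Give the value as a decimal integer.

14616100564889295179

In little-endian order the low byte comes first in memory.
Reassemble most-significant byte first: CA D6 D2 06 3B 9C D9 4B → 0xCAD6D2063B9CD94B.
0xCAD6D2063B9CD94B = 14616100564889295179.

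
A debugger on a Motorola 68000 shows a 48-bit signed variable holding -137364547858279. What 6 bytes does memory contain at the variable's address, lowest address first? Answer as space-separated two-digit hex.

83 11 52 EB 90 99

Two's complement of -137364547858279 in 48 bits: 137364547858279 = 0x7CEEAD146F67; invert → 0x831152EB9098; add 1 → 0x831152EB9099.
Split into bytes (most-significant first): 83 11 52 EB 90 99.
Big-endian: lowest address holds the most-significant byte.
So the memory order matches the most-significant-first order: 83 11 52 EB 90 99.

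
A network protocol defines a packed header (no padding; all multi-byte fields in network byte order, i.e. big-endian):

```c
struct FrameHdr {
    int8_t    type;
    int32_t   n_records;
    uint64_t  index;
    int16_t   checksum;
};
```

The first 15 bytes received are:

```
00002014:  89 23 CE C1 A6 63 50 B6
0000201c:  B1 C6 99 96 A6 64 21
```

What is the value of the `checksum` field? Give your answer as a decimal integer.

25633

`checksum` follows `type` (1 B), `n_records` (4 B), `index` (8 B), so it starts at offset 1 + 4 + 8 = 13 and occupies 2 bytes.
Bytes at offsets 13..14: 64 21.
Big-endian: lowest address holds the most-significant byte.
The bytes are already most-significant first: 0x6421.
0x6421 = 25633.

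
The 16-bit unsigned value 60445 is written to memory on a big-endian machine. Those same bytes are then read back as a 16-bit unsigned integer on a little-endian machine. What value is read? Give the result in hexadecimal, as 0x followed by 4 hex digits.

0x1DEC

60445 in 16-bit hexadecimal is 0xEC1D.
Stored big-endian, the bytes at ascending addresses are EC 1D.
Read back as little-endian, the first byte is least significant, giving 0x1DEC.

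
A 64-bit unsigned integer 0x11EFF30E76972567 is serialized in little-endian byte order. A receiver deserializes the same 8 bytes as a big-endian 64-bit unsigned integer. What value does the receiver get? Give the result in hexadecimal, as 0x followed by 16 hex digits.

0x672597760EF3EF11

Stored little-endian, the bytes at ascending addresses are 67 25 97 76 0E F3 EF 11.
Read back as big-endian, the last byte is least significant, giving 0x672597760EF3EF11.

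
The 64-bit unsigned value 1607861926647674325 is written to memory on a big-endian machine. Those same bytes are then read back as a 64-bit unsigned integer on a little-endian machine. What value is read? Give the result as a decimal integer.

15399413829880598550

1607861926647674325 in 64-bit hexadecimal is 0x165045E749B5B5D5.
Stored big-endian, the bytes at ascending addresses are 16 50 45 E7 49 B5 B5 D5.
Read back as little-endian, the first byte is least significant, giving 0xD5B5B549E7455016.
0xD5B5B549E7455016 = 15399413829880598550.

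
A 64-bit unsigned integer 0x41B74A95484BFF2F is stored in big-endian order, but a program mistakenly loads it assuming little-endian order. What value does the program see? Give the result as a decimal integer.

3458565813958260545

Stored big-endian, the bytes at ascending addresses are 41 B7 4A 95 48 4B FF 2F.
Read back as little-endian, the first byte is least significant, giving 0x2FFF4B48954AB741.
0x2FFF4B48954AB741 = 3458565813958260545.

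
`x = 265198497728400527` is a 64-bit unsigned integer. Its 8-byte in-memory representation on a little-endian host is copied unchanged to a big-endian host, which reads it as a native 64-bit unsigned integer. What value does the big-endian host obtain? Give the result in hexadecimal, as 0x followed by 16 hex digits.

0x8F8C11ECA02CAE03

265198497728400527 in 64-bit hexadecimal is 0x03AE2CA0EC118C8F.
Stored little-endian, the bytes at ascending addresses are 8F 8C 11 EC A0 2C AE 03.
Read back as big-endian, the last byte is least significant, giving 0x8F8C11ECA02CAE03.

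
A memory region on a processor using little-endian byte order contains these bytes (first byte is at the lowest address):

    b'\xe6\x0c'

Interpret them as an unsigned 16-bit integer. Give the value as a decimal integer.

3302

Little-endian stores the least-significant byte at the lowest address.
Reassemble most-significant byte first: 0C E6 → 0x0CE6.
0x0CE6 = 3302.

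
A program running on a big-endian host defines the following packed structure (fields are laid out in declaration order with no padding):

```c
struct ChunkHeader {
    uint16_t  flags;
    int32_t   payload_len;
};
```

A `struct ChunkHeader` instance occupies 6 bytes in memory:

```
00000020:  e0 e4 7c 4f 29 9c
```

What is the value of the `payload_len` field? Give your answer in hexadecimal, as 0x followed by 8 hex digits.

`payload_len` follows `flags` (2 bytes), so it starts at byte offset 2 and occupies 4 bytes.
Bytes at offsets 2..5: 7C 4F 29 9C.
Big-endian: lowest address holds the most-significant byte.
The bytes are already most-significant first: 0x7C4F299C.

0x7C4F299C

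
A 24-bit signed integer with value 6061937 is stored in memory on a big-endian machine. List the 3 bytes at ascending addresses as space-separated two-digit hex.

6061937 in hexadecimal, padded to 24 bits, is 0x5C7F71.
Split into bytes (most-significant first): 5C 7F 71.
Big-endian: lowest address holds the most-significant byte.
So the memory order matches the most-significant-first order: 5C 7F 71.

5C 7F 71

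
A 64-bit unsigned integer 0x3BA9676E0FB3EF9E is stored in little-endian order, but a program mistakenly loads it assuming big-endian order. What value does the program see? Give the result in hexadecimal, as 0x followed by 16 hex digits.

0x9EEFB30F6E67A93B

Stored little-endian, the bytes at ascending addresses are 9E EF B3 0F 6E 67 A9 3B.
Read back as big-endian, the last byte is least significant, giving 0x9EEFB30F6E67A93B.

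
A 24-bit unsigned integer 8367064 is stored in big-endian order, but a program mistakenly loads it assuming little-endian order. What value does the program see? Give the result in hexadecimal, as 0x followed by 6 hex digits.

8367064 in 24-bit hexadecimal is 0x7FABD8.
Stored big-endian, the bytes at ascending addresses are 7F AB D8.
Read back as little-endian, the first byte is least significant, giving 0xD8AB7F.

0xD8AB7F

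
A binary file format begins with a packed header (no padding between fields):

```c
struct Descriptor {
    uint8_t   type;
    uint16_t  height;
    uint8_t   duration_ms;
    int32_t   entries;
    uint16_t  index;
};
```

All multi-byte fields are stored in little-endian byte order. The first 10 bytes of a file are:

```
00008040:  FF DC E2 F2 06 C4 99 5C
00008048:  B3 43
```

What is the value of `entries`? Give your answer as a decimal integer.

`entries` follows `type` (1 B), `height` (2 B), `duration_ms` (1 B), so it starts at offset 1 + 2 + 1 = 4 and occupies 4 bytes.
Bytes at offsets 4..7: 06 C4 99 5C.
Little-endian stores the least-significant byte at the lowest address.
Reassemble most-significant byte first: 5C 99 C4 06 → 0x5C99C406.
0x5C99C406 = 1553581062.

1553581062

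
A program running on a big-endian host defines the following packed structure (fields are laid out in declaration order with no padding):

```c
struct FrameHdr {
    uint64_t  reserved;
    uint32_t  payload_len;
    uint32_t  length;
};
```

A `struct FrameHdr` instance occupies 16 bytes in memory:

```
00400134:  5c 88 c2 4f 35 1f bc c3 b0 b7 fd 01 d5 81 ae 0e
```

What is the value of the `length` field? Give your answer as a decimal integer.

`length` follows `reserved` (8 B), `payload_len` (4 B), so it starts at offset 8 + 4 = 12 and occupies 4 bytes.
Bytes at offsets 12..15: D5 81 AE 0E.
Big-endian stores the most-significant byte at the lowest address.
The bytes are already most-significant first: 0xD581AE0E.
0xD581AE0E = 3582045710.

3582045710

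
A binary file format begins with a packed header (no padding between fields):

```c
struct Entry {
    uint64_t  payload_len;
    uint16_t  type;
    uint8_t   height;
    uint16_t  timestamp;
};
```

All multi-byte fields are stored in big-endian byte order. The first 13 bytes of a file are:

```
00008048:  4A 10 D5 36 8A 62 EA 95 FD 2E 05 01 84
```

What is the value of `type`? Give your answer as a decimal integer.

`type` follows `payload_len` (8 bytes), so it starts at byte offset 8 and occupies 2 bytes.
Bytes at offsets 8..9: FD 2E.
Big-endian stores the most-significant byte at the lowest address.
The bytes are already most-significant first: 0xFD2E.
0xFD2E = 64814.

64814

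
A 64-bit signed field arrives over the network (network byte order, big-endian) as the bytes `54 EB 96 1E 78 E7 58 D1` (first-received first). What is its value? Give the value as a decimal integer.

In big-endian order the high byte comes first in memory.
The bytes are already most-significant first: 0x54EB961E78E758D1.
0x54EB961E78E758D1 = 6119149576334563537.

6119149576334563537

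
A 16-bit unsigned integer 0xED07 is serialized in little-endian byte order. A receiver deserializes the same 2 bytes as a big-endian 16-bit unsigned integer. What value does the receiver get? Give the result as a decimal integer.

2029

Stored little-endian, the bytes at ascending addresses are 07 ED.
Read back as big-endian, the last byte is least significant, giving 0x07ED.
0x07ED = 2029.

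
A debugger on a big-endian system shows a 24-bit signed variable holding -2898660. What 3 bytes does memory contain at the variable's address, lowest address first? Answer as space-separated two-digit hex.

Two's complement of -2898660 in 24 bits: 2898660 = 0x2C3AE4; invert → 0xD3C51B; add 1 → 0xD3C51C.
Split into bytes (most-significant first): D3 C5 1C.
Big-endian stores the most-significant byte at the lowest address.
So the memory order matches the most-significant-first order: D3 C5 1C.

D3 C5 1C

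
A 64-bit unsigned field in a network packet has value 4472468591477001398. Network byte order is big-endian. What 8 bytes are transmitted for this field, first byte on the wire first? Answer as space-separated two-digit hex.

3E 11 66 7C E0 14 0C B6

4472468591477001398 in hexadecimal, padded to 64 bits, is 0x3E11667CE0140CB6.
Split into bytes (most-significant first): 3E 11 66 7C E0 14 0C B6.
Big-endian stores the most-significant byte at the lowest address.
So the memory order matches the most-significant-first order: 3E 11 66 7C E0 14 0C B6.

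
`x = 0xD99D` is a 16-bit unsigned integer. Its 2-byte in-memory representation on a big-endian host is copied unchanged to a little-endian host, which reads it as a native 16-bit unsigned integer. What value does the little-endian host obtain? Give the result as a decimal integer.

Stored big-endian, the bytes at ascending addresses are D9 9D.
Read back as little-endian, the first byte is least significant, giving 0x9DD9.
0x9DD9 = 40409.

40409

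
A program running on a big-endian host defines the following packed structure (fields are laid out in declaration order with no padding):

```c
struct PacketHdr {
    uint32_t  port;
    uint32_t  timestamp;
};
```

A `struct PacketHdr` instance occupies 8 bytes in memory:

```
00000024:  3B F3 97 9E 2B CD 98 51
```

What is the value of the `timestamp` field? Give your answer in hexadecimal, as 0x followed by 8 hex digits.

`timestamp` follows `port` (4 bytes), so it starts at byte offset 4 and occupies 4 bytes.
Bytes at offsets 4..7: 2B CD 98 51.
Big-endian: lowest address holds the most-significant byte.
The bytes are already most-significant first: 0x2BCD9851.

0x2BCD9851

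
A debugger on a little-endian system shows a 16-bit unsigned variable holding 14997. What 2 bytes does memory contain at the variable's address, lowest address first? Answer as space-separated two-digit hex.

14997 in hexadecimal, padded to 16 bits, is 0x3A95.
Split into bytes (most-significant first): 3A 95.
Little-endian stores the least-significant byte at the lowest address.
So at ascending addresses the bytes are 95 3A.

95 3A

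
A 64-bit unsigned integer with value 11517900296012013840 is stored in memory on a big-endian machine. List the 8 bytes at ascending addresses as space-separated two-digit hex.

9F D7 CD 4B 76 29 A1 10

11517900296012013840 in hexadecimal, padded to 64 bits, is 0x9FD7CD4B7629A110.
Split into bytes (most-significant first): 9F D7 CD 4B 76 29 A1 10.
In big-endian order the high byte comes first in memory.
So the memory order matches the most-significant-first order: 9F D7 CD 4B 76 29 A1 10.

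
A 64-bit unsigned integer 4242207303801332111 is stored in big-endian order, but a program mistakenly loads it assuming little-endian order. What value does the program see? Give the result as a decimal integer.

10331720500003856186

4242207303801332111 in 64-bit hexadecimal is 0x3ADF59110EA5618F.
Stored big-endian, the bytes at ascending addresses are 3A DF 59 11 0E A5 61 8F.
Read back as little-endian, the first byte is least significant, giving 0x8F61A50E1159DF3A.
0x8F61A50E1159DF3A = 10331720500003856186.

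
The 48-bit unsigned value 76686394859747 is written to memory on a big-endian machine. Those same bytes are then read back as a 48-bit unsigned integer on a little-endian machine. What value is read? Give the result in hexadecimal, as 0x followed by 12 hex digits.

0xE32053F1BE45

76686394859747 in 48-bit hexadecimal is 0x45BEF15320E3.
Stored big-endian, the bytes at ascending addresses are 45 BE F1 53 20 E3.
Read back as little-endian, the first byte is least significant, giving 0xE32053F1BE45.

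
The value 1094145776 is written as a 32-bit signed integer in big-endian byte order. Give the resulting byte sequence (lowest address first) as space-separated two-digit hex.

41 37 56 F0

1094145776 in hexadecimal, padded to 32 bits, is 0x413756F0.
Split into bytes (most-significant first): 41 37 56 F0.
Big-endian: lowest address holds the most-significant byte.
So the memory order matches the most-significant-first order: 41 37 56 F0.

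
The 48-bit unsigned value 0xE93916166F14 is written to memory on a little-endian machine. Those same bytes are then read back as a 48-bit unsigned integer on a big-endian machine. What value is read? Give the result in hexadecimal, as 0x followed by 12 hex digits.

Stored little-endian, the bytes at ascending addresses are 14 6F 16 16 39 E9.
Read back as big-endian, the last byte is least significant, giving 0x146F161639E9.

0x146F161639E9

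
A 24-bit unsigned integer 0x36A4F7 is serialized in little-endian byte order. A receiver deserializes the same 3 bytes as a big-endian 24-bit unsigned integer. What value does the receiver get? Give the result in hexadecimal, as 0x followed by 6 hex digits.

0xF7A436

Stored little-endian, the bytes at ascending addresses are F7 A4 36.
Read back as big-endian, the last byte is least significant, giving 0xF7A436.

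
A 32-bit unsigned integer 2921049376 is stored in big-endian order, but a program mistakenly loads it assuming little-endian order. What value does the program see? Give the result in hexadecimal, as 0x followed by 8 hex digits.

2921049376 in 32-bit hexadecimal is 0xAE1BAD20.
Stored big-endian, the bytes at ascending addresses are AE 1B AD 20.
Read back as little-endian, the first byte is least significant, giving 0x20AD1BAE.

0x20AD1BAE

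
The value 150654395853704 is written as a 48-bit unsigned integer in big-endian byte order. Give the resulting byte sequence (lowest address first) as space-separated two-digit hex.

89 04 F5 BF AB 88

150654395853704 in hexadecimal, padded to 48 bits, is 0x8904F5BFAB88.
Split into bytes (most-significant first): 89 04 F5 BF AB 88.
In big-endian order the high byte comes first in memory.
So the memory order matches the most-significant-first order: 89 04 F5 BF AB 88.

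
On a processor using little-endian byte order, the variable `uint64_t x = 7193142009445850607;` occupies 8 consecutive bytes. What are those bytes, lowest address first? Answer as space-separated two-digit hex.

EF 9D F5 F3 8B 2C D3 63

7193142009445850607 in hexadecimal, padded to 64 bits, is 0x63D32C8BF3F59DEF.
Split into bytes (most-significant first): 63 D3 2C 8B F3 F5 9D EF.
Little-endian: lowest address holds the least-significant byte.
So at ascending addresses the bytes are EF 9D F5 F3 8B 2C D3 63.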